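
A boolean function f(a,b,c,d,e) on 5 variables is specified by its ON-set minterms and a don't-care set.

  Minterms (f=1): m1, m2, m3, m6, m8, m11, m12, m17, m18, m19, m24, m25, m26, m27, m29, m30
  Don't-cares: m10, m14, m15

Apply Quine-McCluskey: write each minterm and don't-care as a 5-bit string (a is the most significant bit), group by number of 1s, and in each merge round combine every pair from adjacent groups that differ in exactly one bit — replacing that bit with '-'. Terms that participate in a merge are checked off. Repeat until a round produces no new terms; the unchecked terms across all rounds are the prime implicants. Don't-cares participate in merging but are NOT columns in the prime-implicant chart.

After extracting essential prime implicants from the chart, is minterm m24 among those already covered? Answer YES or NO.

size-2^0 implicants → 00001(✓)  00010(✓)  00011(✓)  00110(✓)  01000(✓)  01010(✓)  01011(✓)  01100(✓)  01110(✓)  01111(✓)  10001(✓)  10010(✓)  10011(✓)  11000(✓)  11001(✓)  11010(✓)  11011(✓)  11101(✓)  11110(✓)
size-2^1 implicants → -0001(✓)  -0010(✓)  -0011(✓)  -1000(✓)  -1010(✓)  -1011(✓)  -1110(✓)  0-010(✓)  0-011(✓)  0-110(✓)  00-10(✓)  000-1(✓)  0001-(✓)  01-00(✓)  01-10(✓)  01-11(✓)  010-0(✓)  0101-(✓)  011-0(✓)  0111-(✓)  1-001(✓)  1-010(✓)  1-011(✓)  100-1(✓)  1001-(✓)  11-01  11-10(✓)  110-0(✓)  110-1(✓)  1100-(✓)  1101-(✓)
size-2^2 implicants → --010(✓)  --011(✓)  -00-1  -001-(✓)  -1-10  -10-0  -101-(✓)  0--10  0-01-(✓)  01--0  01-1-  1-0-1  1-01-(✓)  110--
size-2^3 implicants → --01-
Unchecked terms (primes): --01-, -00-1, -1-10, -10-0, 0--10, 01--0, 01-1-, 1-0-1, 11-01, 110--
Minterm coverage:
  m1 ⊆ -00-1 [E]
  m2 ⊆ --01-,0--10
  m3 ⊆ --01-,-00-1
  m6 ⊆ 0--10 [E]
  m8 ⊆ -10-0,01--0
  m11 ⊆ --01-,01-1-
  m12 ⊆ 01--0 [E]
  m17 ⊆ -00-1,1-0-1
  m18 ⊆ --01- [E]
  m19 ⊆ --01-,-00-1,1-0-1
  m24 ⊆ -10-0,110--
  m25 ⊆ 1-0-1,11-01,110--
  m26 ⊆ --01-,-1-10,-10-0,110--
  m27 ⊆ --01-,1-0-1,110--
  m29 ⊆ 11-01 [E]
  m30 ⊆ -1-10 [E]
E = {--01-, -00-1, -1-10, 0--10, 01--0, 11-01}

NO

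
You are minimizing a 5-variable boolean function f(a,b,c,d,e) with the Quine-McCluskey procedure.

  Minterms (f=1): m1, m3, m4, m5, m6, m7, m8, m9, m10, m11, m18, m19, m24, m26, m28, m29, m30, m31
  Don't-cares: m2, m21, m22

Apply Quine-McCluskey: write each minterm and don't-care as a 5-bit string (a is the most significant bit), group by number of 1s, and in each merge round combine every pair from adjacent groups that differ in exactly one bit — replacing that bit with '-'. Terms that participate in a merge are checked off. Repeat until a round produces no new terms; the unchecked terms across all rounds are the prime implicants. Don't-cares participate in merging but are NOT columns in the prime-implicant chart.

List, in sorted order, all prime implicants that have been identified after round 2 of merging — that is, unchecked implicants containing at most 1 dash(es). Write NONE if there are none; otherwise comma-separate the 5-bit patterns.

Round 0: 00001✓ 00010✓ 00011✓ 00100✓ 00101✓ 00110✓ 00111✓ 01000✓ 01001✓ 01010✓ 01011✓ 10010✓ 10011✓ 10101✓ 10110✓ 11000✓ 11010✓ 11100✓ 11101✓ 11110✓ 11111✓
Round 1: -0010✓ -0011✓ -0101 -0110✓ -1000✓ -1010✓ 0-001✓ 0-010✓ 0-011✓ 00-01✓ 00-10✓ 00-11✓ 000-1✓ 0001-✓ 001-0✓ 001-1✓ 0010-✓ 0011-✓ 010-0✓ 010-1✓ 0100-✓ 0101-✓ 1-010✓ 1-101 1-110✓ 10-10✓ 1001-✓ 11-00✓ 11-10✓ 110-0✓ 111-0✓ 111-1✓ 1110-✓ 1111-✓
Round 2: --010 -0-10 -001- -10-0 0-0-1 0-01- 00--1 00-1- 001-- 010-- 1--10 11--0 111--
PIs = {--010, -0-10, -001-, -0101, -10-0, 0-0-1, 0-01-, 00--1, 00-1-, 001--, 010--, 1--10, 1-101, 11--0, 111--}

-0101, 1-101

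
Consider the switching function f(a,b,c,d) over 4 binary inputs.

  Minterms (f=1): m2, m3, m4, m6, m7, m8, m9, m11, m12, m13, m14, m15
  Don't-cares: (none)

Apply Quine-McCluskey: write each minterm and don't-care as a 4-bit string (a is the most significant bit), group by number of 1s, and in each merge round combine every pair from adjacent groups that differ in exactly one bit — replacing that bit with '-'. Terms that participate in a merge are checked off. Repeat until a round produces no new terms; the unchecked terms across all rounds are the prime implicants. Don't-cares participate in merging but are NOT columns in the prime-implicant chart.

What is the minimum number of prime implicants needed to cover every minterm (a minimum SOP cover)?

size-2^0 implicants → 0010(✓)  0011(✓)  0100(✓)  0110(✓)  0111(✓)  1000(✓)  1001(✓)  1011(✓)  1100(✓)  1101(✓)  1110(✓)  1111(✓)
size-2^1 implicants → -011(✓)  -100(✓)  -110(✓)  -111(✓)  0-10(✓)  0-11(✓)  001-(✓)  01-0(✓)  011-(✓)  1-00(✓)  1-01(✓)  1-11(✓)  10-1(✓)  100-(✓)  11-0(✓)  11-1(✓)  110-(✓)  111-(✓)
size-2^2 implicants → --11  -1-0  -11-  0-1-  1--1  1-0-  11--
Unchecked terms (primes): --11, -1-0, -11-, 0-1-, 1--1, 1-0-, 11--
Minterm coverage:
  m2 ⊆ 0-1- [E]
  m3 ⊆ --11,0-1-
  m4 ⊆ -1-0 [E]
  m6 ⊆ -1-0,-11-,0-1-
  m7 ⊆ --11,-11-,0-1-
  m8 ⊆ 1-0- [E]
  m9 ⊆ 1--1,1-0-
  m11 ⊆ --11,1--1
  m12 ⊆ -1-0,1-0-,11--
  m13 ⊆ 1--1,1-0-,11--
  m14 ⊆ -1-0,-11-,11--
  m15 ⊆ --11,-11-,1--1,11--
E = {-1-0, 0-1-, 1-0-}
Petrick residual → --11
Cover = cd + bd' + a'c + ac'  |cover|=4

4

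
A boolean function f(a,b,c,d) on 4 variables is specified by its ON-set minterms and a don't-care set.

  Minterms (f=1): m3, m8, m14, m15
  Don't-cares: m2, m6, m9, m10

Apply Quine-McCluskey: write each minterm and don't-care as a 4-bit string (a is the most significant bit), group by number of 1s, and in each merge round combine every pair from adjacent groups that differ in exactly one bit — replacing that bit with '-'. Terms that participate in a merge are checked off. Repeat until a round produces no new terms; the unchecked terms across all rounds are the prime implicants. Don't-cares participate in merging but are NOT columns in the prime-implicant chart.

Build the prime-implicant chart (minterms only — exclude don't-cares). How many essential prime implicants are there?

size-2^0 implicants → 0010(✓)  0011(✓)  0110(✓)  1000(✓)  1001(✓)  1010(✓)  1110(✓)  1111(✓)
size-2^1 implicants → -010(✓)  -110(✓)  0-10(✓)  001-  1-10(✓)  10-0  100-  111-
size-2^2 implicants → --10
Unchecked terms (primes): --10, 001-, 10-0, 100-, 111-
Minterm coverage:
  m3 ⊆ 001- [E]
  m8 ⊆ 10-0,100-
  m14 ⊆ --10,111-
  m15 ⊆ 111- [E]
E = {001-, 111-}

2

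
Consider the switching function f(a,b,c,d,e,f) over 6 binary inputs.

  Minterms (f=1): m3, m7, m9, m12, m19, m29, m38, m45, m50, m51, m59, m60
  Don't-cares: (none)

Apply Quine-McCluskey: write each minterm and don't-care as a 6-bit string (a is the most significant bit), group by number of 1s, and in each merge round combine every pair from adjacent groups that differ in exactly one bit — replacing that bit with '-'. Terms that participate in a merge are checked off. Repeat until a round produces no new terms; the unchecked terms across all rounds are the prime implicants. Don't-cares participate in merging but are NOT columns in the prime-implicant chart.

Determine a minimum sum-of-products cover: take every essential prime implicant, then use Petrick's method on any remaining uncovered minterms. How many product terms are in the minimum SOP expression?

10

Round 0: 000011✓ 000111✓ 001001 001100 010011✓ 011101 100110 101101 110010✓ 110011✓ 111011✓ 111100
Round 1: -10011 0-0011 000-11 11-011 11001-
PIs = {-10011, 0-0011, 000-11, 001001, 001100, 011101, 100110, 101101, 11-011, 11001-, 111100}
Coverage chart:
  m3: 0-0011,000-11
  m7: 000-11 ←essential
  m9: 001001 ←essential
  m12: 001100 ←essential
  m19: -10011,0-0011
  m29: 011101 ←essential
  m38: 100110 ←essential
  m45: 101101 ←essential
  m50: 11001- ←essential
  m51: -10011,11-011,11001-
  m59: 11-011 ←essential
  m60: 111100 ←essential
Essential: 000-11, 001001, 001100, 011101, 100110, 101101, 11-011, 11001-, 111100
Petrick residual → -10011
Min cover (10 terms): bc'd'ef + a'b'c'ef + a'b'cd'e'f + a'b'cde'f' + a'bcde'f + ab'c'def' + ab'cde'f + abd'ef + abc'd'e + abcde'f'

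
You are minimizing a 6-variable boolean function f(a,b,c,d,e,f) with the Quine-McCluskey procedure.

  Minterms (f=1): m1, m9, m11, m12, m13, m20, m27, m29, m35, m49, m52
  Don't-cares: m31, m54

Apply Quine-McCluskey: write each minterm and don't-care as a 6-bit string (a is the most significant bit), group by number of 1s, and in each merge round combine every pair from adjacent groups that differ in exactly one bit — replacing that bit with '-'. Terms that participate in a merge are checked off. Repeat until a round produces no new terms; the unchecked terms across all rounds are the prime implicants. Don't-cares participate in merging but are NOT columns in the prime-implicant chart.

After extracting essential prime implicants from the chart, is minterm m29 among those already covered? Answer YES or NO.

size-2^0 implicants → 000001(✓)  001001(✓)  001011(✓)  001100(✓)  001101(✓)  010100(✓)  011011(✓)  011101(✓)  011111(✓)  100011  110001  110100(✓)  110110(✓)
size-2^1 implicants → -10100  0-1011  0-1101  00-001  001-01  0010-1  00110-  011-11  0111-1  1101-0
Unchecked terms (primes): -10100, 0-1011, 0-1101, 00-001, 001-01, 0010-1, 00110-, 011-11, 0111-1, 100011, 110001, 1101-0
Minterm coverage:
  m1 ⊆ 00-001 [E]
  m9 ⊆ 00-001,001-01,0010-1
  m11 ⊆ 0-1011,0010-1
  m12 ⊆ 00110- [E]
  m13 ⊆ 0-1101,001-01,00110-
  m20 ⊆ -10100 [E]
  m27 ⊆ 0-1011,011-11
  m29 ⊆ 0-1101,0111-1
  m35 ⊆ 100011 [E]
  m49 ⊆ 110001 [E]
  m52 ⊆ -10100,1101-0
E = {-10100, 00-001, 00110-, 100011, 110001}

NO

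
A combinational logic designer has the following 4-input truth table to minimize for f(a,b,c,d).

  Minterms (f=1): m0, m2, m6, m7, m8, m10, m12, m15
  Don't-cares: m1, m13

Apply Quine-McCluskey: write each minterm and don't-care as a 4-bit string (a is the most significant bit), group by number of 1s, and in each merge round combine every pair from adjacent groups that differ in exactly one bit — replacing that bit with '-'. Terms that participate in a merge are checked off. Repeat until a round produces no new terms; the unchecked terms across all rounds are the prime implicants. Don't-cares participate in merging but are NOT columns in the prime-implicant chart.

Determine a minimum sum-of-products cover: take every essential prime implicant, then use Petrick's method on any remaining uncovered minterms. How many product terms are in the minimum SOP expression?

[col 0] 0000*, 0001*, 0010*, 0110*, 0111*, 1000*, 1010*, 1100*, 1101*, 1111*
[col 1] -000*, -010*, -111, 0-10, 00-0*, 000-, 011-, 1-00, 10-0*, 11-1, 110-
[col 2] -0-0
Prime implicants: -0-0, -111, 0-10, 000-, 011-, 1-00, 11-1, 110-
PI chart (minterm → PIs covering it):
  0 | -0-0,000-
  2 | -0-0,0-10
  6 | 0-10,011-
  7 | -111,011-
  8 | -0-0,1-00
  10 | -0-0  (sole → essential)
  12 | 1-00,110-
  15 | -111,11-1
Essential prime implicants: -0-0
Petrick residual → -111, 0-10, 1-00
Minimum SOP uses 4 PIs: b'd' + bcd + a'cd' + ac'd'

4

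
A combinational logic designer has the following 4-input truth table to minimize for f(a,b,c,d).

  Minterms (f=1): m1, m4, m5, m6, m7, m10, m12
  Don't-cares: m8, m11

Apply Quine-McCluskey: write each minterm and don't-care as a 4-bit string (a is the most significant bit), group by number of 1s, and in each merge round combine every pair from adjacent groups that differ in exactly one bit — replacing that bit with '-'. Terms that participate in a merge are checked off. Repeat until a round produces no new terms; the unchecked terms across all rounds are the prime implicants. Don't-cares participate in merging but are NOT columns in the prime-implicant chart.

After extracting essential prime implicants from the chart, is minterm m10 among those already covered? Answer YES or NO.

Round 0: 0001✓ 0100✓ 0101✓ 0110✓ 0111✓ 1000✓ 1010✓ 1011✓ 1100✓
Round 1: -100 0-01 01-0✓ 01-1✓ 010-✓ 011-✓ 1-00 10-0 101-
Round 2: 01--
PIs = {-100, 0-01, 01--, 1-00, 10-0, 101-}
Coverage chart:
  m1: 0-01 ←essential
  m4: -100,01--
  m5: 0-01,01--
  m6: 01-- ←essential
  m7: 01-- ←essential
  m10: 10-0,101-
  m12: -100,1-00
Essential: 0-01, 01--

NO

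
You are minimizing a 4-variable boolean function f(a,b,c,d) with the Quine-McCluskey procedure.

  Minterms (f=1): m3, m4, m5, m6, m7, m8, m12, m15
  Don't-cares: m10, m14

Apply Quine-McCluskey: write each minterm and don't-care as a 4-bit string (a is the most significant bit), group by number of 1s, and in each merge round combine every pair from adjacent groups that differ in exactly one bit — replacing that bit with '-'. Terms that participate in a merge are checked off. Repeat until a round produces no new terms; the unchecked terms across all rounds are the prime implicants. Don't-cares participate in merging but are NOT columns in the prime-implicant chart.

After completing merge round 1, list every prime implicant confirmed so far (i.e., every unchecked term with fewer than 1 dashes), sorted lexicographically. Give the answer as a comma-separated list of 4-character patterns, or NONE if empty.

NONE

Round 0: 0011✓ 0100✓ 0101✓ 0110✓ 0111✓ 1000✓ 1010✓ 1100✓ 1110✓ 1111✓
Round 1: -100✓ -110✓ -111✓ 0-11 01-0✓ 01-1✓ 010-✓ 011-✓ 1-00✓ 1-10✓ 10-0✓ 11-0✓ 111-✓
Round 2: -1-0 -11- 01-- 1--0
PIs = {-1-0, -11-, 0-11, 01--, 1--0}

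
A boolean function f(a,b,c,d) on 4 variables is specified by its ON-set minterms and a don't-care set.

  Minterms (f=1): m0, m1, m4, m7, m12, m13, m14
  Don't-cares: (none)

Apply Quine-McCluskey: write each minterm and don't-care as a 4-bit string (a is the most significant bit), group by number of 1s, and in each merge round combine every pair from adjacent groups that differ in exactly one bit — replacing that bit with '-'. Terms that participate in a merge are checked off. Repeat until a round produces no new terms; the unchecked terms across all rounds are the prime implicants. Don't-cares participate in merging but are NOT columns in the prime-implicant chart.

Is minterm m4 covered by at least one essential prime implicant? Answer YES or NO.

[col 0] 0000*, 0001*, 0100*, 0111, 1100*, 1101*, 1110*
[col 1] -100, 0-00, 000-, 11-0, 110-
Prime implicants: -100, 0-00, 000-, 0111, 11-0, 110-
PI chart (minterm → PIs covering it):
  0 | 0-00,000-
  1 | 000-  (sole → essential)
  4 | -100,0-00
  7 | 0111  (sole → essential)
  12 | -100,11-0,110-
  13 | 110-  (sole → essential)
  14 | 11-0  (sole → essential)
Essential prime implicants: 000-, 0111, 11-0, 110-

NO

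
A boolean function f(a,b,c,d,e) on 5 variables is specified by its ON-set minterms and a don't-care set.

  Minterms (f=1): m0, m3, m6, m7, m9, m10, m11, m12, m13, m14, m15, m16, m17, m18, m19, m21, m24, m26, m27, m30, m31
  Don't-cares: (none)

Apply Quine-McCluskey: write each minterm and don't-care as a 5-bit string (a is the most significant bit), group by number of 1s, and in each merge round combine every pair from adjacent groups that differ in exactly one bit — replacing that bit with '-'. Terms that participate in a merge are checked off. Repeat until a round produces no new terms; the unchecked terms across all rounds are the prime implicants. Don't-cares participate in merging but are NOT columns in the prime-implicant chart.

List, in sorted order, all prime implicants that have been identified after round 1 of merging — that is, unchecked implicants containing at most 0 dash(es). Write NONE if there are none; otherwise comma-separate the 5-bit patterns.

[col 0] 00000*, 00011*, 00110*, 00111*, 01001*, 01010*, 01011*, 01100*, 01101*, 01110*, 01111*, 10000*, 10001*, 10010*, 10011*, 10101*, 11000*, 11010*, 11011*, 11110*, 11111*
[col 1] -0000, -0011*, -1010*, -1011*, -1110*, -1111*, 0-011*, 0-110*, 0-111*, 00-11*, 0011-*, 01-01*, 01-10*, 01-11*, 010-1*, 0101-*, 011-0*, 011-1*, 0110-*, 0111-*, 1-000*, 1-010*, 1-011*, 10-01, 100-0*, 100-1*, 1000-*, 1001-*, 11-10*, 11-11*, 110-0*, 1101-*, 1111-*
[col 2] --011, -1-10*, -1-11*, -101-*, -111-*, 0--11, 0-11-, 01--1, 01-1-*, 011--, 1-0-0, 1-01-, 100--, 11-1-*
[col 3] -1-1-
Prime implicants: --011, -0000, -1-1-, 0--11, 0-11-, 01--1, 011--, 1-0-0, 1-01-, 10-01, 100--

NONE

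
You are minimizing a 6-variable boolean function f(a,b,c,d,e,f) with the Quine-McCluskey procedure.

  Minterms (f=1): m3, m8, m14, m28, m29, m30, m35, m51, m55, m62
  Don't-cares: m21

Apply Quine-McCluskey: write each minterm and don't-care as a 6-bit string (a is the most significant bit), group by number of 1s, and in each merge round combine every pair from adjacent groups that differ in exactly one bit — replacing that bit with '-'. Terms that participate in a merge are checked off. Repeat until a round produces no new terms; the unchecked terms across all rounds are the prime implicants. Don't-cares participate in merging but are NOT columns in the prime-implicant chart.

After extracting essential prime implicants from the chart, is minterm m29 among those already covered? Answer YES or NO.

NO

[col 0] 000011*, 001000, 001110*, 010101*, 011100*, 011101*, 011110*, 100011*, 110011*, 110111*, 111110*
[col 1] -00011, -11110, 0-1110, 01-101, 0111-0, 01110-, 1-0011, 110-11
Prime implicants: -00011, -11110, 0-1110, 001000, 01-101, 0111-0, 01110-, 1-0011, 110-11
PI chart (minterm → PIs covering it):
  3 | -00011  (sole → essential)
  8 | 001000  (sole → essential)
  14 | 0-1110  (sole → essential)
  28 | 0111-0,01110-
  29 | 01-101,01110-
  30 | -11110,0-1110,0111-0
  35 | -00011,1-0011
  51 | 1-0011,110-11
  55 | 110-11  (sole → essential)
  62 | -11110  (sole → essential)
Essential prime implicants: -00011, -11110, 0-1110, 001000, 110-11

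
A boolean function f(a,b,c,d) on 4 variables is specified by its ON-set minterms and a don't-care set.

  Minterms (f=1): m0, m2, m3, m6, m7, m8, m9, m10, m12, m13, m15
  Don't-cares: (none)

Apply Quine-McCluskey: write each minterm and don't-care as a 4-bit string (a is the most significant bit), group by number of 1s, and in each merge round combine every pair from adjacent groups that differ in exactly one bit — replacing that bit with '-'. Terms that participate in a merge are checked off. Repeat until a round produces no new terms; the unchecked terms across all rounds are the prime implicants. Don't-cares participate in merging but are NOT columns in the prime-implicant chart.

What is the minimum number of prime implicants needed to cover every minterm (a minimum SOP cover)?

size-2^0 implicants → 0000(✓)  0010(✓)  0011(✓)  0110(✓)  0111(✓)  1000(✓)  1001(✓)  1010(✓)  1100(✓)  1101(✓)  1111(✓)
size-2^1 implicants → -000(✓)  -010(✓)  -111  0-10(✓)  0-11(✓)  00-0(✓)  001-(✓)  011-(✓)  1-00(✓)  1-01(✓)  10-0(✓)  100-(✓)  11-1  110-(✓)
size-2^2 implicants → -0-0  0-1-  1-0-
Unchecked terms (primes): -0-0, -111, 0-1-, 1-0-, 11-1
Minterm coverage:
  m0 ⊆ -0-0 [E]
  m2 ⊆ -0-0,0-1-
  m3 ⊆ 0-1- [E]
  m6 ⊆ 0-1- [E]
  m7 ⊆ -111,0-1-
  m8 ⊆ -0-0,1-0-
  m9 ⊆ 1-0- [E]
  m10 ⊆ -0-0 [E]
  m12 ⊆ 1-0- [E]
  m13 ⊆ 1-0-,11-1
  m15 ⊆ -111,11-1
E = {-0-0, 0-1-, 1-0-}
Petrick residual → -111
Cover = b'd' + bcd + a'c + ac'  |cover|=4

4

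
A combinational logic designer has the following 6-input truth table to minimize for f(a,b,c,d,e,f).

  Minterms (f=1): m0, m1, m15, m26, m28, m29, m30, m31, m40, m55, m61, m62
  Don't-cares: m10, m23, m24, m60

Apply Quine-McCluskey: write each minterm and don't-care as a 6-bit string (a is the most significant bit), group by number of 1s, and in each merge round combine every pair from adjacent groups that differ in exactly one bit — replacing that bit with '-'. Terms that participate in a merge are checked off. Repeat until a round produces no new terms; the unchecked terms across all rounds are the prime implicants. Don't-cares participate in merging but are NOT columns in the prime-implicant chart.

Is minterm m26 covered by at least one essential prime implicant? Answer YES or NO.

NO

[col 0] 000000*, 000001*, 001010*, 001111*, 010111*, 011000*, 011010*, 011100*, 011101*, 011110*, 011111*, 101000, 110111*, 111100*, 111101*, 111110*
[col 1] -10111, -11100*, -11101*, -11110*, 0-1010, 0-1111, 00000-, 01-111, 011-00*, 011-10*, 0110-0*, 0111-0*, 0111-1*, 01110-*, 01111-*, 1111-0*, 11110-*
[col 2] -111-0, -1110-, 011--0, 0111--
Prime implicants: -10111, -111-0, -1110-, 0-1010, 0-1111, 00000-, 01-111, 011--0, 0111--, 101000
PI chart (minterm → PIs covering it):
  0 | 00000-  (sole → essential)
  1 | 00000-  (sole → essential)
  15 | 0-1111  (sole → essential)
  26 | 0-1010,011--0
  28 | -111-0,-1110-,011--0,0111--
  29 | -1110-,0111--
  30 | -111-0,011--0,0111--
  31 | 0-1111,01-111,0111--
  40 | 101000  (sole → essential)
  55 | -10111  (sole → essential)
  61 | -1110-  (sole → essential)
  62 | -111-0  (sole → essential)
Essential prime implicants: -10111, -111-0, -1110-, 0-1111, 00000-, 101000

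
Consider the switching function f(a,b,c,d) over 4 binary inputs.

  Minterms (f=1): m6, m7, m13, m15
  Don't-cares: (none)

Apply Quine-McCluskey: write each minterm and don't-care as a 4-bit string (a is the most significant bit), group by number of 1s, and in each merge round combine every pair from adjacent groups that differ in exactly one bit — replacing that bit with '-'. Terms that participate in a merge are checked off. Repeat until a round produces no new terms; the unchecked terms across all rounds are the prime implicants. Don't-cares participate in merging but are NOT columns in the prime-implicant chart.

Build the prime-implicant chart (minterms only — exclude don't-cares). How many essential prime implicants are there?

2

size-2^0 implicants → 0110(✓)  0111(✓)  1101(✓)  1111(✓)
size-2^1 implicants → -111  011-  11-1
Unchecked terms (primes): -111, 011-, 11-1
Minterm coverage:
  m6 ⊆ 011- [E]
  m7 ⊆ -111,011-
  m13 ⊆ 11-1 [E]
  m15 ⊆ -111,11-1
E = {011-, 11-1}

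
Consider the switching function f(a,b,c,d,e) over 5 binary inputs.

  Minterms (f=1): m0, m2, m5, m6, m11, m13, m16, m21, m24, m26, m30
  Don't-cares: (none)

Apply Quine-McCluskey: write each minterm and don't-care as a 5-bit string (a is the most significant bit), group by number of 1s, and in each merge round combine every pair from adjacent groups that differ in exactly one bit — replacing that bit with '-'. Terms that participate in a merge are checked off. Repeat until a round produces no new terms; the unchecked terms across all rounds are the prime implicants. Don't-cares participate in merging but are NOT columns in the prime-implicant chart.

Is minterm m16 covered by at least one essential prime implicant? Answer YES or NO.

Round 0: 00000✓ 00010✓ 00101✓ 00110✓ 01011 01101✓ 10000✓ 10101✓ 11000✓ 11010✓ 11110✓
Round 1: -0000 -0101 0-101 00-10 000-0 1-000 11-10 110-0
PIs = {-0000, -0101, 0-101, 00-10, 000-0, 01011, 1-000, 11-10, 110-0}
Coverage chart:
  m0: -0000,000-0
  m2: 00-10,000-0
  m5: -0101,0-101
  m6: 00-10 ←essential
  m11: 01011 ←essential
  m13: 0-101 ←essential
  m16: -0000,1-000
  m21: -0101 ←essential
  m24: 1-000,110-0
  m26: 11-10,110-0
  m30: 11-10 ←essential
Essential: -0101, 0-101, 00-10, 01011, 11-10

NO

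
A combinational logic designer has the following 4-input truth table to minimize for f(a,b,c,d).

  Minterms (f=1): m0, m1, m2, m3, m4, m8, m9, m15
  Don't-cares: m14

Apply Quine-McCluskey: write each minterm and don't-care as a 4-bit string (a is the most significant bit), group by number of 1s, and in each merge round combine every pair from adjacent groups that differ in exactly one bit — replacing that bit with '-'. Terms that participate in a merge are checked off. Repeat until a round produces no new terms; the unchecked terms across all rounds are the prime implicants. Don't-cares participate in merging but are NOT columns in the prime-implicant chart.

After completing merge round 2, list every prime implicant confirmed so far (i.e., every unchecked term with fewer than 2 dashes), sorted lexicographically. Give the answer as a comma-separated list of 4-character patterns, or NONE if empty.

0-00, 111-

Round 0: 0000✓ 0001✓ 0010✓ 0011✓ 0100✓ 1000✓ 1001✓ 1110✓ 1111✓
Round 1: -000✓ -001✓ 0-00 00-0✓ 00-1✓ 000-✓ 001-✓ 100-✓ 111-
Round 2: -00- 00--
PIs = {-00-, 0-00, 00--, 111-}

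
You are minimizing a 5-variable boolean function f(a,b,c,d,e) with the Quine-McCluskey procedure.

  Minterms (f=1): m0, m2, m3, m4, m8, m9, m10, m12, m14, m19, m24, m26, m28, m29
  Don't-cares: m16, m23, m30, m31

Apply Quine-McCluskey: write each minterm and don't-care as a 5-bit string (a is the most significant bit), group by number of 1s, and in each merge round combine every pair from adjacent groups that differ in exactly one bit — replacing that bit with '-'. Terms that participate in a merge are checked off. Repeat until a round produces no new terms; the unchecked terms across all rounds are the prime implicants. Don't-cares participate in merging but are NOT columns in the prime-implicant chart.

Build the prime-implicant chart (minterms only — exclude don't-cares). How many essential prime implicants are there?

4

size-2^0 implicants → 00000(✓)  00010(✓)  00011(✓)  00100(✓)  01000(✓)  01001(✓)  01010(✓)  01100(✓)  01110(✓)  10000(✓)  10011(✓)  10111(✓)  11000(✓)  11010(✓)  11100(✓)  11101(✓)  11110(✓)  11111(✓)
size-2^1 implicants → -0000(✓)  -0011  -1000(✓)  -1010(✓)  -1100(✓)  -1110(✓)  0-000(✓)  0-010(✓)  0-100(✓)  00-00(✓)  000-0(✓)  0001-  01-00(✓)  01-10(✓)  010-0(✓)  0100-  011-0(✓)  1-000(✓)  1-111  10-11  11-00(✓)  11-10(✓)  110-0(✓)  111-0(✓)  111-1(✓)  1110-(✓)  1111-(✓)
size-2^2 implicants → --000  -1-00(✓)  -1-10(✓)  -10-0(✓)  -11-0(✓)  0--00  0-0-0  01--0(✓)  11--0(✓)  111--
size-2^3 implicants → -1--0
Unchecked terms (primes): --000, -0011, -1--0, 0--00, 0-0-0, 0001-, 0100-, 1-111, 10-11, 111--
Minterm coverage:
  m0 ⊆ --000,0--00,0-0-0
  m2 ⊆ 0-0-0,0001-
  m3 ⊆ -0011,0001-
  m4 ⊆ 0--00 [E]
  m8 ⊆ --000,-1--0,0--00,0-0-0,0100-
  m9 ⊆ 0100- [E]
  m10 ⊆ -1--0,0-0-0
  m12 ⊆ -1--0,0--00
  m14 ⊆ -1--0 [E]
  m19 ⊆ -0011,10-11
  m24 ⊆ --000,-1--0
  m26 ⊆ -1--0 [E]
  m28 ⊆ -1--0,111--
  m29 ⊆ 111-- [E]
E = {-1--0, 0--00, 0100-, 111--}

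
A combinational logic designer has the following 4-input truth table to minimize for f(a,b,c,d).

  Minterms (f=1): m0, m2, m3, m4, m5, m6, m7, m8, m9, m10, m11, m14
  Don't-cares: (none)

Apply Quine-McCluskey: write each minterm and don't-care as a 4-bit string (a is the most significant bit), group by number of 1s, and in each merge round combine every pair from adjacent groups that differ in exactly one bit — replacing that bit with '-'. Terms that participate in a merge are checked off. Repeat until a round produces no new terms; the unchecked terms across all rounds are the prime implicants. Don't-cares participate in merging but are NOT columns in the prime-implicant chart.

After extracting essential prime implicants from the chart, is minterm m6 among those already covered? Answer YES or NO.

[col 0] 0000*, 0010*, 0011*, 0100*, 0101*, 0110*, 0111*, 1000*, 1001*, 1010*, 1011*, 1110*
[col 1] -000*, -010*, -011*, -110*, 0-00*, 0-10*, 0-11*, 00-0*, 001-*, 01-0*, 01-1*, 010-*, 011-*, 1-10*, 10-0*, 10-1*, 100-*, 101-*
[col 2] --10, -0-0, -01-, 0--0, 0-1-, 01--, 10--
Prime implicants: --10, -0-0, -01-, 0--0, 0-1-, 01--, 10--
PI chart (minterm → PIs covering it):
  0 | -0-0,0--0
  2 | --10,-0-0,-01-,0--0,0-1-
  3 | -01-,0-1-
  4 | 0--0,01--
  5 | 01--  (sole → essential)
  6 | --10,0--0,0-1-,01--
  7 | 0-1-,01--
  8 | -0-0,10--
  9 | 10--  (sole → essential)
  10 | --10,-0-0,-01-,10--
  11 | -01-,10--
  14 | --10  (sole → essential)
Essential prime implicants: --10, 01--, 10--

YES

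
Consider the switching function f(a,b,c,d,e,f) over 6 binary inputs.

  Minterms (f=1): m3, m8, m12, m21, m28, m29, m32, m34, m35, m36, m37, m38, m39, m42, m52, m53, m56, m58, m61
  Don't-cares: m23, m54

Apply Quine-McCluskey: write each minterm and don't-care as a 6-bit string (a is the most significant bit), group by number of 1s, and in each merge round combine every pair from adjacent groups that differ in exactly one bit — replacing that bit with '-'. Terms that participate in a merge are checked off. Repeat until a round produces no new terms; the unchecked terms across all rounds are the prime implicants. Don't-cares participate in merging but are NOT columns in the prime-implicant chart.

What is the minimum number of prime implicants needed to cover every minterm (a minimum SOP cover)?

Round 0: 000011✓ 001000✓ 001100✓ 010101✓ 010111✓ 011100✓ 011101✓ 100000✓ 100010✓ 100011✓ 100100✓ 100101✓ 100110✓ 100111✓ 101010✓ 110100✓ 110101✓ 110110✓ 111000✓ 111010✓ 111101✓
Round 1: -00011 -10101✓ -11101✓ 0-1100 001-00 01-101✓ 0101-1 01110- 1-0100✓ 1-0101✓ 1-0110✓ 1-1010 10-010 100-00✓ 100-10✓ 100-11✓ 1000-0✓ 10001-✓ 1001-0✓ 1001-1✓ 10010-✓ 10011-✓ 11-101✓ 1101-0✓ 11010-✓ 1110-0
Round 2: -1-101 1-01-0 1-010- 100--0 100-1- 1001--
PIs = {-00011, -1-101, 0-1100, 001-00, 0101-1, 01110-, 1-01-0, 1-010-, 1-1010, 10-010, 100--0, 100-1-, 1001--, 1110-0}
Coverage chart:
  m3: -00011 ←essential
  m8: 001-00 ←essential
  m12: 0-1100,001-00
  m21: -1-101,0101-1
  m28: 0-1100,01110-
  m29: -1-101,01110-
  m32: 100--0 ←essential
  m34: 10-010,100--0,100-1-
  m35: -00011,100-1-
  m36: 1-01-0,1-010-,100--0,1001--
  m37: 1-010-,1001--
  m38: 1-01-0,100--0,100-1-,1001--
  m39: 100-1-,1001--
  m42: 1-1010,10-010
  m52: 1-01-0,1-010-
  m53: -1-101,1-010-
  m56: 1110-0 ←essential
  m58: 1-1010,1110-0
  m61: -1-101 ←essential
Essential: -00011, -1-101, 001-00, 100--0, 1110-0
Petrick residual → 0-1100, 1-01-0, 1-1010, 1001--
Min cover (9 terms): b'c'd'ef + bde'f + a'cde'f' + a'b'ce'f' + ac'df' + acd'ef' + ab'c'f' + ab'c'd + abcd'f'

9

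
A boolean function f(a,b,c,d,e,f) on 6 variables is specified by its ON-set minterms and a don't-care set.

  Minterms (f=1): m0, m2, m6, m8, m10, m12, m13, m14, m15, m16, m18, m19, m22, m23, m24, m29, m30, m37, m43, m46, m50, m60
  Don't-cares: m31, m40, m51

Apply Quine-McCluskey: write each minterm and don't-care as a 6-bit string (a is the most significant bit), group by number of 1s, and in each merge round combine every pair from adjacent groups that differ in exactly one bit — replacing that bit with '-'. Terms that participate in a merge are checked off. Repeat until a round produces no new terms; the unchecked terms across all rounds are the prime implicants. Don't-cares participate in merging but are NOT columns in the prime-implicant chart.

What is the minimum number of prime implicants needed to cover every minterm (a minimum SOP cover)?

10

[col 0] 000000*, 000010*, 000110*, 001000*, 001010*, 001100*, 001101*, 001110*, 001111*, 010000*, 010010*, 010011*, 010110*, 010111*, 011000*, 011101*, 011110*, 011111*, 100101, 101000*, 101011, 101110*, 110010*, 110011*, 111100
[col 1] -01000, -01110, -10010*, -10011*, 0-0000*, 0-0010*, 0-0110*, 0-1000*, 0-1101*, 0-1110*, 0-1111*, 00-000*, 00-010*, 00-110*, 000-10*, 0000-0*, 001-00*, 001-10*, 0010-0*, 0011-0*, 0011-1*, 00110-*, 00111-*, 01-000*, 01-110*, 01-111*, 010-10*, 010-11*, 0100-0*, 01001-*, 01011-*, 0111-1*, 01111-*, 11001-*
[col 2] -1001-, 0--000, 0--110, 0-0-10, 0-00-0, 0-11-1, 0-111-, 00--10, 00-0-0, 001--0, 0011--, 01-11-, 010-1-
Prime implicants: -01000, -01110, -1001-, 0--000, 0--110, 0-0-10, 0-00-0, 0-11-1, 0-111-, 00--10, 00-0-0, 001--0, 0011--, 01-11-, 010-1-, 100101, 101011, 111100
PI chart (minterm → PIs covering it):
  0 | 0--000,0-00-0,00-0-0
  2 | 0-0-10,0-00-0,00--10,00-0-0
  6 | 0--110,0-0-10,00--10
  8 | -01000,0--000,00-0-0,001--0
  10 | 00--10,00-0-0,001--0
  12 | 001--0,0011--
  13 | 0-11-1,0011--
  14 | -01110,0--110,0-111-,00--10,001--0,0011--
  15 | 0-11-1,0-111-,0011--
  16 | 0--000,0-00-0
  18 | -1001-,0-0-10,0-00-0,010-1-
  19 | -1001-,010-1-
  22 | 0--110,0-0-10,01-11-,010-1-
  23 | 01-11-,010-1-
  24 | 0--000  (sole → essential)
  29 | 0-11-1  (sole → essential)
  30 | 0--110,0-111-,01-11-
  37 | 100101  (sole → essential)
  43 | 101011  (sole → essential)
  46 | -01110  (sole → essential)
  50 | -1001-  (sole → essential)
  60 | 111100  (sole → essential)
Essential prime implicants: -01110, -1001-, 0--000, 0-11-1, 100101, 101011, 111100
Petrick residual → 0-0-10, 001--0, 01-11-
Minimum SOP uses 10 PIs: b'cdef' + bc'd'e + a'd'e'f' + a'c'ef' + a'cdf + a'b'cf' + a'bde + ab'c'de'f + ab'cd'ef + abcde'f'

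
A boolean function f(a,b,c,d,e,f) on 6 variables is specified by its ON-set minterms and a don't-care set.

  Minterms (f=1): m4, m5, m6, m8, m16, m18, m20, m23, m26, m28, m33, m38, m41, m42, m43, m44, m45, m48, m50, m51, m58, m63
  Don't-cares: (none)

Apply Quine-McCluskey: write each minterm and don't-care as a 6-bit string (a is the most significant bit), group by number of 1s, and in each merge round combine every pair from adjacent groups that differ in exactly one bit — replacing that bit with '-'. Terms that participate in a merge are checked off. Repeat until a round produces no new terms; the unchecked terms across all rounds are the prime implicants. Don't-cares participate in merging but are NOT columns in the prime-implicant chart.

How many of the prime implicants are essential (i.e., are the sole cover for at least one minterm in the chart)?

11

Round 0: 000100✓ 000101✓ 000110✓ 001000 010000✓ 010010✓ 010100✓ 010111 011010✓ 011100✓ 100001✓ 100110✓ 101001✓ 101010✓ 101011✓ 101100✓ 101101✓ 110000✓ 110010✓ 110011✓ 111010✓ 111111
Round 1: -00110 -10000✓ -10010✓ -11010✓ 0-0100 0001-0 00010- 01-010✓ 01-100 010-00 0100-0✓ 1-1010 10-001 101-01 1010-1 10101- 10110- 11-010✓ 1100-0✓ 11001-
Round 2: -1-010 -100-0
PIs = {-00110, -1-010, -100-0, 0-0100, 0001-0, 00010-, 001000, 01-100, 010-00, 010111, 1-1010, 10-001, 101-01, 1010-1, 10101-, 10110-, 11001-, 111111}
Coverage chart:
  m4: 0-0100,0001-0,00010-
  m5: 00010- ←essential
  m6: -00110,0001-0
  m8: 001000 ←essential
  m16: -100-0,010-00
  m18: -1-010,-100-0
  m20: 0-0100,01-100,010-00
  m23: 010111 ←essential
  m26: -1-010 ←essential
  m28: 01-100 ←essential
  m33: 10-001 ←essential
  m38: -00110 ←essential
  m41: 10-001,101-01,1010-1
  m42: 1-1010,10101-
  m43: 1010-1,10101-
  m44: 10110- ←essential
  m45: 101-01,10110-
  m48: -100-0 ←essential
  m50: -1-010,-100-0,11001-
  m51: 11001- ←essential
  m58: -1-010,1-1010
  m63: 111111 ←essential
Essential: -00110, -1-010, -100-0, 00010-, 001000, 01-100, 010111, 10-001, 10110-, 11001-, 111111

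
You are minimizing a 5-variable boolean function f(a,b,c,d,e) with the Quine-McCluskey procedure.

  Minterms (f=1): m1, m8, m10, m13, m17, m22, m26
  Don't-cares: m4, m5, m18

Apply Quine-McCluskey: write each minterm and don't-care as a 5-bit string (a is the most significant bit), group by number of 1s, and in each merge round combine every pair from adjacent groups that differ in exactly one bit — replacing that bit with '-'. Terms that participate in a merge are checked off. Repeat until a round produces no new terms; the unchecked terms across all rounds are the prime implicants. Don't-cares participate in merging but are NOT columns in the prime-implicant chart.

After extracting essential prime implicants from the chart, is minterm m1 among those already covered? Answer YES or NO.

YES

size-2^0 implicants → 00001(✓)  00100(✓)  00101(✓)  01000(✓)  01010(✓)  01101(✓)  10001(✓)  10010(✓)  10110(✓)  11010(✓)
size-2^1 implicants → -0001  -1010  0-101  00-01  0010-  010-0  1-010  10-10
Unchecked terms (primes): -0001, -1010, 0-101, 00-01, 0010-, 010-0, 1-010, 10-10
Minterm coverage:
  m1 ⊆ -0001,00-01
  m8 ⊆ 010-0 [E]
  m10 ⊆ -1010,010-0
  m13 ⊆ 0-101 [E]
  m17 ⊆ -0001 [E]
  m22 ⊆ 10-10 [E]
  m26 ⊆ -1010,1-010
E = {-0001, 0-101, 010-0, 10-10}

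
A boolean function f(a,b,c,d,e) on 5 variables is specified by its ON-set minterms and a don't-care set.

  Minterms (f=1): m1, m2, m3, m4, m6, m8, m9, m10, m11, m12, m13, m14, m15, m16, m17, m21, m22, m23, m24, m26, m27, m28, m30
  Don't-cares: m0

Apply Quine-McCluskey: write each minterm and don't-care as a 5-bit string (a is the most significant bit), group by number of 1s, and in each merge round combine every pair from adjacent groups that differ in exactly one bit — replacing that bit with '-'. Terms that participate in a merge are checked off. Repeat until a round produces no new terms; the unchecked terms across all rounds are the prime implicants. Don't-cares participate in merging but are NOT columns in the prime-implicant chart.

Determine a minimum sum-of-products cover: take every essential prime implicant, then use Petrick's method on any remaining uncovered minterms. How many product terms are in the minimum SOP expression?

8

[col 0] 00000*, 00001*, 00010*, 00011*, 00100*, 00110*, 01000*, 01001*, 01010*, 01011*, 01100*, 01101*, 01110*, 01111*, 10000*, 10001*, 10101*, 10110*, 10111*, 11000*, 11010*, 11011*, 11100*, 11110*
[col 1] -0000*, -0001*, -0110*, -1000*, -1010*, -1011*, -1100*, -1110*, 0-000*, 0-001*, 0-010*, 0-011*, 0-100*, 0-110*, 00-00*, 00-10*, 000-0*, 000-1*, 0000-*, 0001-*, 001-0*, 01-00*, 01-01*, 01-10*, 01-11*, 010-0*, 010-1*, 0100-*, 0101-*, 011-0*, 011-1*, 0110-*, 0111-*, 1-000*, 1-110*, 10-01, 1000-*, 101-1, 1011-, 11-00*, 11-10*, 110-0*, 1101-*, 111-0*
[col 2] --000, --110, -000-, -1-00*, -1-10*, -10-0*, -101-, -11-0*, 0--00*, 0--10*, 0-0-0*, 0-0-1*, 0-00-*, 0-01-*, 0-1-0*, 00--0*, 000--*, 01--0*, 01--1*, 01-0-*, 01-1-*, 010--*, 011--*, 11--0*
[col 3] -1--0, 0---0, 0-0--, 01---
Prime implicants: --000, --110, -000-, -1--0, -101-, 0---0, 0-0--, 01---, 10-01, 101-1, 1011-
PI chart (minterm → PIs covering it):
  1 | -000-,0-0--
  2 | 0---0,0-0--
  3 | 0-0--  (sole → essential)
  4 | 0---0  (sole → essential)
  6 | --110,0---0
  8 | --000,-1--0,0---0,0-0--,01---
  9 | 0-0--,01---
  10 | -1--0,-101-,0---0,0-0--,01---
  11 | -101-,0-0--,01---
  12 | -1--0,0---0,01---
  13 | 01---  (sole → essential)
  14 | --110,-1--0,0---0,01---
  15 | 01---  (sole → essential)
  16 | --000,-000-
  17 | -000-,10-01
  21 | 10-01,101-1
  22 | --110,1011-
  23 | 101-1,1011-
  24 | --000,-1--0
  26 | -1--0,-101-
  27 | -101-  (sole → essential)
  28 | -1--0  (sole → essential)
  30 | --110,-1--0
Essential prime implicants: -1--0, -101-, 0---0, 0-0--, 01---
Petrick residual → --000, 10-01, 1011-
Minimum SOP uses 8 PIs: c'd'e' + be' + bc'd + a'e' + a'c' + a'b + ab'd'e + ab'cd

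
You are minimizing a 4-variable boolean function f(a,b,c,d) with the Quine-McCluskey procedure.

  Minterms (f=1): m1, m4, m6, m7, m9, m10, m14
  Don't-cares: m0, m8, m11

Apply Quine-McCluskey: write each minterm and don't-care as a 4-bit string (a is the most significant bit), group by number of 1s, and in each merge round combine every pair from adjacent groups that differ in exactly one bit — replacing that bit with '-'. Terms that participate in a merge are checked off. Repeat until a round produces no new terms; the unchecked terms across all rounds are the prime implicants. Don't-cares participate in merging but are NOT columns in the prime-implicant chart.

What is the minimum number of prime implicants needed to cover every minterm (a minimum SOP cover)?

size-2^0 implicants → 0000(✓)  0001(✓)  0100(✓)  0110(✓)  0111(✓)  1000(✓)  1001(✓)  1010(✓)  1011(✓)  1110(✓)
size-2^1 implicants → -000(✓)  -001(✓)  -110  0-00  000-(✓)  01-0  011-  1-10  10-0(✓)  10-1(✓)  100-(✓)  101-(✓)
size-2^2 implicants → -00-  10--
Unchecked terms (primes): -00-, -110, 0-00, 01-0, 011-, 1-10, 10--
Minterm coverage:
  m1 ⊆ -00- [E]
  m4 ⊆ 0-00,01-0
  m6 ⊆ -110,01-0,011-
  m7 ⊆ 011- [E]
  m9 ⊆ -00-,10--
  m10 ⊆ 1-10,10--
  m14 ⊆ -110,1-10
E = {-00-, 011-}
Petrick residual → 0-00, 1-10
Cover = b'c' + a'c'd' + a'bc + acd'  |cover|=4

4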